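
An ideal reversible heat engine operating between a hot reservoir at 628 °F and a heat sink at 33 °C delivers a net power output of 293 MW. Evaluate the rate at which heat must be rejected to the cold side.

Q̇_C ≈ 300.9 MW

T_H = 628 °F → (628 − 32) × 5/9 = 331.11 °C = 604.26 K.
T_C = 33 °C → 33 + 273.15 = 306.15 K.
Since the cycle is reversible, η = 1 − T_C/T_H = 1 − 306.15/604.26 = 0.4933.
Since Q_C/Q_H = T_C/T_H and Q_H = W/η, Q_C = W·T_C/(T_H − T_C) = 293 × 306.15/298.11 = 300.9 MW.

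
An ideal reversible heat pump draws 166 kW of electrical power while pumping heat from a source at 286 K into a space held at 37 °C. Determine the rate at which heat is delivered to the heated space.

Q̇_H ≈ 2130 kW

T_H = 37 °C → 37 + 273.15 = 310.15 K.
For a reversible heat pump, COP_HP = T_H/(T_H − T_C) = 310.15/24.15 = 12.8427.
Q_H = COP_HP · W = 12.8427 × 166 = 2130 kW.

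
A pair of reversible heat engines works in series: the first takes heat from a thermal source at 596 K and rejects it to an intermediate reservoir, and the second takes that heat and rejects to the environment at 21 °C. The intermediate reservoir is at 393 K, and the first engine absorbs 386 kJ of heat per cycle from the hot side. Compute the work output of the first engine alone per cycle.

T_C = 21 °C → 21 + 273.15 = 294.15 K.
First-stage efficiency η₁ = 1 − T_m/T_H = 1 − 393.00/596.00 = 0.3406.
W₁ = η₁·Q_H = 0.3406 × 386 = 131.5 kJ.

W₁ ≈ 131.5 kJ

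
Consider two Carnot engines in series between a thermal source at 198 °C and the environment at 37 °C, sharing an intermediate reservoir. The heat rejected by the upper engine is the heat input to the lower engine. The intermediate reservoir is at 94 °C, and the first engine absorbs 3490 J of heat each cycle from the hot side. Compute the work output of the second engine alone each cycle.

W₂ ≈ 422 J

T_H = 198 °C → 198 + 273.15 = 471.15 K.
T_C = 37 °C → 37 + 273.15 = 310.15 K.
T_m = 94 °C → 94 + 273.15 = 367.15 K.
Heat entering the second stage: Q_m = Q_H·(T_m/T_H) = 3490 × 367.15/471.15 = 2720 J.
Second-stage efficiency η₂ = 1 − T_C/T_m = 1 − 310.15/367.15 = 0.1552, so W₂ = η₂·Q_m = 422 J.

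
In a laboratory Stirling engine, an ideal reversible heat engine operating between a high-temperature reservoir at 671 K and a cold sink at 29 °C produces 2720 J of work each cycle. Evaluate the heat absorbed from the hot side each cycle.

Q_H ≈ 4948 J

T_C = 29 °C → 29 + 273.15 = 302.15 K.
Carnot efficiency: η = 1 − T_C/T_H = 1 − 302.15/671.00 = 0.5497.
Q_H = W/η = 2720/0.5497 = 4948 J.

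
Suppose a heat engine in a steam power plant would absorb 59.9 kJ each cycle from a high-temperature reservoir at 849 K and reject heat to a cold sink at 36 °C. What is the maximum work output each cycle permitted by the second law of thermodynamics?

W_max ≈ 38.1 kJ

T_C = 36 °C → 36 + 273.15 = 309.15 K.
No engine can exceed the Carnot limit: η_max = 1 − T_C/T_H = 1 − 309.15/849.00 = 0.6359.
W_max = η_max · Q_H = 0.6359 × 59.9 = 38.1 kJ.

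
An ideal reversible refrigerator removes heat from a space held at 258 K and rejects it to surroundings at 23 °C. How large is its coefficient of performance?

T_H = 23 °C → 23 + 273.15 = 296.15 K.
For a reversible refrigerator, COP_R = T_C/(T_H − T_C) = 258.00/(296.15 − 258.00) = 6.76.

COP_R ≈ 6.76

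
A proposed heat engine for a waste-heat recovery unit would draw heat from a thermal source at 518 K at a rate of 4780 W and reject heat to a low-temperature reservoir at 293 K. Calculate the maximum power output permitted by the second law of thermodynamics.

The second-law ceiling is the Carnot efficiency, η_max = 1 − T_C/T_H = 1 − 293.00/518.00 = 0.4344.
W_max = η_max · Q_H = 0.4344 × 4780 = 2080 W.

Ẇ_max ≈ 2080 W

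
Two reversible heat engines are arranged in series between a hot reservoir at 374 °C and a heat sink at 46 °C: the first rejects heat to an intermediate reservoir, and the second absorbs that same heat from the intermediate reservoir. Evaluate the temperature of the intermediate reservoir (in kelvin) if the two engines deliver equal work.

T_H = 374 °C → 374 + 273.15 = 647.15 K.
T_C = 46 °C → 46 + 273.15 = 319.15 K.
For reversible stages Q_m = Q_H·(T_m/T_H). Setting W₁ = Q_H(1 − T_m/T_H) equal to W₂ = Q_m(1 − T_C/T_m) = Q_H·(T_m − T_C)/T_H gives T_H − T_m = T_m − T_C, so T_m = (T_H + T_C)/2 = (647.15 + 319.15)/2 = 483 K.

T_m ≈ 483 K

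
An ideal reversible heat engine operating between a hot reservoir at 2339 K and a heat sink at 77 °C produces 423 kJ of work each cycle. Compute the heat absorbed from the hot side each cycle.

T_C = 77 °C → 77 + 273.15 = 350.15 K.
For a reversible engine, η = 1 − T_C/T_H = 1 − 350.15/2339.00 = 0.8503.
Q_H = W/η = 423/0.8503 = 497 kJ.

Q_H ≈ 497 kJ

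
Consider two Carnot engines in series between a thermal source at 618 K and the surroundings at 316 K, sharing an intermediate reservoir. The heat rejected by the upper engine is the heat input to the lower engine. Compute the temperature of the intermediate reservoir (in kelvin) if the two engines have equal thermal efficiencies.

Equal efficiencies require 1 − T_m/T_H = 1 − T_C/T_m, i.e. T_m/T_H = T_C/T_m, so T_m = √(T_H·T_C) = √(618.00 × 316.00) = 442 K.

T_m ≈ 442 K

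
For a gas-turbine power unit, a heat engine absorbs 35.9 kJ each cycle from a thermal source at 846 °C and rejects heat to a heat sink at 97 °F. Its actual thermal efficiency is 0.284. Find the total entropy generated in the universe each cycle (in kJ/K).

ΔS_univ ≈ 0.05104 kJ/K

T_H = 846 °C → 846 + 273.15 = 1119.15 K.
T_C = 97 °F → (97 − 32) × 5/9 = 36.11 °C = 309.26 K.
W = η·Q_H = 0.284 × 35.9 = 10.20 kJ, so Q_C = Q_H − W = 25.70 kJ.
Entropy balance on the reservoirs: −Q_H/T_H = -0.03208 kJ/K, +Q_C/T_C = 0.08312 kJ/K.
ΔS_univ = −Q_H/T_H + Q_C/T_C = 0.05104 kJ/K (> 0, since η = 0.284 < η_Carnot = 0.724).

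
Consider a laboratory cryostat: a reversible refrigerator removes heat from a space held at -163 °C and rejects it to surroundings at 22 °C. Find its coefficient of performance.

T_H = 22 °C → 22 + 273.15 = 295.15 K.
T_C = -163 °C → -163 + 273.15 = 110.15 K.
The reversible coefficient of performance is COP_R = T_C/(T_H − T_C) = 110.15/(295.15 − 110.15) = 0.5954.

COP_R ≈ 0.5954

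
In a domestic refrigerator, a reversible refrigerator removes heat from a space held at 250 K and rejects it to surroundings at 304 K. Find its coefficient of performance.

COP_R ≈ 4.63

The reversible coefficient of performance is COP_R = T_C/(T_H − T_C) = 250.00/(304.00 − 250.00) = 4.63.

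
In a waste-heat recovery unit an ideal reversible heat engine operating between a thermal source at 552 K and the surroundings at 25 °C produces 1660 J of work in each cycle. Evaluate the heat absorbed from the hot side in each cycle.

T_C = 25 °C → 25 + 273.15 = 298.15 K.
Carnot efficiency: η = 1 − T_C/T_H = 1 − 298.15/552.00 = 0.4599.
Q_H = W/η = 1660/0.4599 = 3610 J.

Q_H ≈ 3610 J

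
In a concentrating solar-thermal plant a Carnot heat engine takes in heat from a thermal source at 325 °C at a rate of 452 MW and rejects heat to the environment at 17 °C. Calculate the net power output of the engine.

T_H = 325 °C → 325 + 273.15 = 598.15 K.
T_C = 17 °C → 17 + 273.15 = 290.15 K.
The Carnot efficiency is η = 1 − T_C/T_H = 1 − 290.15/598.15 = 0.5149.
W = η·Q_H = 0.5149 × 452 = 233 MW.

Ẇ ≈ 233 MW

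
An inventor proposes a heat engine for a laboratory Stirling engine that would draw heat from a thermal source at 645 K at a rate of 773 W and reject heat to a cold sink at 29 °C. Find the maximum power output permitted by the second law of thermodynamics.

Ẇ_max ≈ 411 W

T_C = 29 °C → 29 + 273.15 = 302.15 K.
The second-law ceiling is the Carnot efficiency, η_max = 1 − T_C/T_H = 1 − 302.15/645.00 = 0.5316.
W_max = η_max · Q_H = 0.5316 × 773 = 411 W.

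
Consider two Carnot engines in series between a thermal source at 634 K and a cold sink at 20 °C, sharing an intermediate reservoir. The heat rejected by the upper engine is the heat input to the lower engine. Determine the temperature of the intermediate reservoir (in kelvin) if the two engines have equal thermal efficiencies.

T_m ≈ 431.1 K

T_C = 20 °C → 20 + 273.15 = 293.15 K.
Equal efficiencies require 1 − T_m/T_H = 1 − T_C/T_m, i.e. T_m/T_H = T_C/T_m, so T_m = √(T_H·T_C) = √(634.00 × 293.15) = 431.1 K.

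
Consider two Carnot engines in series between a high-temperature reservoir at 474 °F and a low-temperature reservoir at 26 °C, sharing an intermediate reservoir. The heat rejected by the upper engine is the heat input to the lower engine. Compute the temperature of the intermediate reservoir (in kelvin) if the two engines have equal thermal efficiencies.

T_m ≈ 394 K

T_H = 474 °F → (474 − 32) × 5/9 = 245.56 °C = 518.71 K.
T_C = 26 °C → 26 + 273.15 = 299.15 K.
Equal efficiencies require 1 − T_m/T_H = 1 − T_C/T_m, i.e. T_m/T_H = T_C/T_m, so T_m = √(T_H·T_C) = √(518.71 × 299.15) = 394 K.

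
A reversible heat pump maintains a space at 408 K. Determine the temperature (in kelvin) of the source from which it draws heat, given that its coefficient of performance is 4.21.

COP_HP = T_H/(T_H − T_C) ⇒ T_C = T_H·(COP_HP − 1)/COP_HP = 408.00 × (4.21 − 1)/4.21 = 311.1 K.

T_C ≈ 311.1 K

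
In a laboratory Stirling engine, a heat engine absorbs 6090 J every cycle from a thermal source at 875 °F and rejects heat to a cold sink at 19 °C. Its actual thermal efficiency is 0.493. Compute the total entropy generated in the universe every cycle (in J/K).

ΔS_univ ≈ 2.36 J/K

T_H = 875 °F → (875 − 32) × 5/9 = 468.33 °C = 741.48 K.
T_C = 19 °C → 19 + 273.15 = 292.15 K.
W = η·Q_H = 0.493 × 6090 = 3002 J, so Q_C = Q_H − W = 3088 J.
Entropy balance on the reservoirs: −Q_H/T_H = -8.213 J/K, +Q_C/T_C = 10.57 J/K.
ΔS_univ = −Q_H/T_H + Q_C/T_C = 2.36 J/K (> 0, since η = 0.493 < η_Carnot = 0.606).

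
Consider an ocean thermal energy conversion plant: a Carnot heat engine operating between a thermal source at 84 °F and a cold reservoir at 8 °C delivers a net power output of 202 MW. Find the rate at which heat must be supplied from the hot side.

Q̇_H ≈ 2921 MW

T_H = 84 °F → (84 − 32) × 5/9 = 28.89 °C = 302.04 K.
T_C = 8 °C → 8 + 273.15 = 281.15 K.
Carnot efficiency: η = 1 − T_C/T_H = 1 − 281.15/302.04 = 0.0692.
Q_H = W/η = 202/0.0692 = 2921 MW.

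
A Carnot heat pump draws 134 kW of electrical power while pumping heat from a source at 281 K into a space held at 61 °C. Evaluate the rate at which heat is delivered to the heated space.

Q̇_H ≈ 842.4 kW

T_H = 61 °C → 61 + 273.15 = 334.15 K.
For a reversible heat pump, COP_HP = T_H/(T_H − T_C) = 334.15/53.15 = 6.2869.
Q_H = COP_HP · W = 6.2869 × 134 = 842.4 kW.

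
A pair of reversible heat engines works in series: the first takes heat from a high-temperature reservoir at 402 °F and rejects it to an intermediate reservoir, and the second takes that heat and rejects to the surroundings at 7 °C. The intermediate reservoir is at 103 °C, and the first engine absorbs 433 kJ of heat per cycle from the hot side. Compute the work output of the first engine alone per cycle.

W₁ ≈ 92.76 kJ

T_H = 402 °F → (402 − 32) × 5/9 = 205.56 °C = 478.71 K.
T_C = 7 °C → 7 + 273.15 = 280.15 K.
T_m = 103 °C → 103 + 273.15 = 376.15 K.
First-stage efficiency η₁ = 1 − T_m/T_H = 1 − 376.15/478.71 = 0.2142.
W₁ = η₁·Q_H = 0.2142 × 433 = 92.76 kJ.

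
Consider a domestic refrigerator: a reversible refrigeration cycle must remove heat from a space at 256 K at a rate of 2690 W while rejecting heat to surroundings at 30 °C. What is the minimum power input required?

Ẇ_in ≈ 495 W

T_H = 30 °C → 30 + 273.15 = 303.15 K.
Carnot COP: COP_R = T_C/(T_H − T_C) = 256.00/47.15 = 5.4295.
W = Q_C/COP_R = 2690/5.4295 = 495 W.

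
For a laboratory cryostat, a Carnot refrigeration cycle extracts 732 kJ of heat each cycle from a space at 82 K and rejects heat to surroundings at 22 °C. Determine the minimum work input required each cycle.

W_in ≈ 1900 kJ

T_H = 22 °C → 22 + 273.15 = 295.15 K.
Carnot COP: COP_R = T_C/(T_H − T_C) = 82.00/213.15 = 0.3847.
W = Q_C/COP_R = 732/0.3847 = 1900 kJ.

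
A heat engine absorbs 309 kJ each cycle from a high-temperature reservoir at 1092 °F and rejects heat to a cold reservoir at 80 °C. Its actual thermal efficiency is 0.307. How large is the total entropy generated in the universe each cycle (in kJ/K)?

ΔS_univ ≈ 0.248 kJ/K

T_H = 1092 °F → (1092 − 32) × 5/9 = 588.89 °C = 862.04 K.
T_C = 80 °C → 80 + 273.15 = 353.15 K.
W = η·Q_H = 0.307 × 309 = 94.86 kJ, so Q_C = Q_H − W = 214.1 kJ.
Entropy balance on the reservoirs: −Q_H/T_H = -0.3585 kJ/K, +Q_C/T_C = 0.6064 kJ/K.
ΔS_univ = −Q_H/T_H + Q_C/T_C = 0.248 kJ/K (> 0, since η = 0.307 < η_Carnot = 0.590).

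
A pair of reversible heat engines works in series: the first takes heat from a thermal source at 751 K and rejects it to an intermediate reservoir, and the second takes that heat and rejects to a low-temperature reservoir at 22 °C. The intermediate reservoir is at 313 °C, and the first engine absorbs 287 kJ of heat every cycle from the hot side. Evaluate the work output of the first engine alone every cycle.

T_C = 22 °C → 22 + 273.15 = 295.15 K.
T_m = 313 °C → 313 + 273.15 = 586.15 K.
First-stage efficiency η₁ = 1 − T_m/T_H = 1 − 586.15/751.00 = 0.2195.
W₁ = η₁·Q_H = 0.2195 × 287 = 63.00 kJ.

W₁ ≈ 63.00 kJ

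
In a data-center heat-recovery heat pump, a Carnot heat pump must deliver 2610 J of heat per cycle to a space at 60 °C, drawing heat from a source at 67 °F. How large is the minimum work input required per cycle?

W_in ≈ 318 J

T_H = 60 °C → 60 + 273.15 = 333.15 K.
T_C = 67 °F → (67 − 32) × 5/9 = 19.44 °C = 292.59 K.
Reversible heating COP: COP_HP = T_H/(T_H − T_C) = 333.15/40.56 = 8.2147.
W = Q_H/COP_HP = 2610/8.2147 = 318 J.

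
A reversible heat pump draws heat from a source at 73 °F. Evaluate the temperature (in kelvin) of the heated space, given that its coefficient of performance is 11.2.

T_C = 73 °F → (73 − 32) × 5/9 = 22.78 °C = 295.93 K.
COP_HP = T_H/(T_H − T_C) ⇒ T_H = T_C·COP_HP/(COP_HP − 1) = 295.93 × 11.2/(11.2 − 1) = 325 K.

T_H ≈ 325 K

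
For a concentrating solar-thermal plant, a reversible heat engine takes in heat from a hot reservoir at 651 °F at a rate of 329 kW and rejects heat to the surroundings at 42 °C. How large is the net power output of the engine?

T_H = 651 °F → (651 − 32) × 5/9 = 343.89 °C = 617.04 K.
T_C = 42 °C → 42 + 273.15 = 315.15 K.
Carnot efficiency: η = 1 − T_C/T_H = 1 − 315.15/617.04 = 0.4893.
W = η·Q_H = 0.4893 × 329 = 161.0 kW.

Ẇ ≈ 161.0 kW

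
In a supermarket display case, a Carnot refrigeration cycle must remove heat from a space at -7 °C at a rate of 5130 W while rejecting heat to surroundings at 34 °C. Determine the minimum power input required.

T_H = 34 °C → 34 + 273.15 = 307.15 K.
T_C = -7 °C → -7 + 273.15 = 266.15 K.
The reversible coefficient of performance is COP_R = T_C/(T_H − T_C) = 266.15/41.00 = 6.4915.
W = Q_C/COP_R = 5130/6.4915 = 790.3 W.

Ẇ_in ≈ 790.3 W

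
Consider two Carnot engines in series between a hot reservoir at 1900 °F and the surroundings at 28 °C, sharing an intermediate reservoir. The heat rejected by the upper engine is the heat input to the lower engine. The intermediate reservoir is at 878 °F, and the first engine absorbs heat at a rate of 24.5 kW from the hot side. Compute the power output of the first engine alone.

Ẇ₁ ≈ 10.6 kW

T_H = 1900 °F → (1900 − 32) × 5/9 = 1037.78 °C = 1310.93 K.
T_C = 28 °C → 28 + 273.15 = 301.15 K.
T_m = 878 °F → (878 − 32) × 5/9 = 470.00 °C = 743.15 K.
First-stage efficiency η₁ = 1 − T_m/T_H = 1 − 743.15/1310.93 = 0.4331.
W₁ = η₁·Q_H = 0.4331 × 24.5 = 10.6 kW.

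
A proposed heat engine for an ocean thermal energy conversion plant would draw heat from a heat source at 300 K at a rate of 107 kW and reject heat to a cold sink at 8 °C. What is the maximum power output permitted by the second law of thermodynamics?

Ẇ_max ≈ 6.72 kW

T_C = 8 °C → 8 + 273.15 = 281.15 K.
No engine can exceed the Carnot limit: η_max = 1 − T_C/T_H = 1 − 281.15/300.00 = 0.0628.
W_max = η_max · Q_H = 0.0628 × 107 = 6.72 kW.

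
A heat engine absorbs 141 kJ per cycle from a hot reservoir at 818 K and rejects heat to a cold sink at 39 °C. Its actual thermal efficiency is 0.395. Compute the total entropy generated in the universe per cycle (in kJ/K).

ΔS_univ ≈ 0.1009 kJ/K

T_C = 39 °C → 39 + 273.15 = 312.15 K.
W = η·Q_H = 0.395 × 141 = 55.70 kJ, so Q_C = Q_H − W = 85.31 kJ.
Reservoir entropy changes: ΔS_H = −Q_H/T_H = −141/818.00 = -0.1724 kJ/K and ΔS_C = +Q_C/T_C = 85.31/312.15 = 0.2733 kJ/K.
ΔS_univ = −Q_H/T_H + Q_C/T_C = 0.1009 kJ/K (> 0, since η = 0.395 < η_Carnot = 0.618).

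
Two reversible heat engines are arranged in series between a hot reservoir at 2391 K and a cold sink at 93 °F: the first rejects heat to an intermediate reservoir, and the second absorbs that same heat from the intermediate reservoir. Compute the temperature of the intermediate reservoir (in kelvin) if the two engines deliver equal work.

T_m ≈ 1350 K

T_C = 93 °F → (93 − 32) × 5/9 = 33.89 °C = 307.04 K.
For reversible stages Q_m = Q_H·(T_m/T_H). Setting W₁ = Q_H(1 − T_m/T_H) equal to W₂ = Q_m(1 − T_C/T_m) = Q_H·(T_m − T_C)/T_H gives T_H − T_m = T_m − T_C, so T_m = (T_H + T_C)/2 = (2391.00 + 307.04)/2 = 1350 K.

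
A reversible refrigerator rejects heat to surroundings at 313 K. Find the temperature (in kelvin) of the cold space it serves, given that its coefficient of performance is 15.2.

COP_R = T_C/(T_H − T_C) ⇒ T_C = T_H·COP_R/(1 + COP_R) = 313.00 × 15.2/(1 + 15.2) = 294 K.

T_C ≈ 294 K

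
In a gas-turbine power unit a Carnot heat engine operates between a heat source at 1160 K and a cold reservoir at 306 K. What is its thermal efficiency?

η_rev = 1 − T_C/T_H = 1 − 306.00/1160.00 = 0.7362.

η ≈ 0.7362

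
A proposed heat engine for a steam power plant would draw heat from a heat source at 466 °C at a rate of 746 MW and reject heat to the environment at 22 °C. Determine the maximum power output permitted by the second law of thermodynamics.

T_H = 466 °C → 466 + 273.15 = 739.15 K.
T_C = 22 °C → 22 + 273.15 = 295.15 K.
The upper bound on efficiency is η_max = 1 − T_C/T_H = 1 − 295.15/739.15 = 0.6007.
W_max = η_max · Q_H = 0.6007 × 746 = 448 MW.

Ẇ_max ≈ 448 MW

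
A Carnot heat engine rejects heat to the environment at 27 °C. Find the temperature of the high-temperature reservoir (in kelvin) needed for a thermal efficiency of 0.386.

T_C = 27 °C → 27 + 273.15 = 300.15 K.
From η = 1 − T_C/T_H, solving for T_H gives T_H = T_C/(1 − η) = 300.15/(1 − 0.386) = 489 K.

T_H ≈ 489 K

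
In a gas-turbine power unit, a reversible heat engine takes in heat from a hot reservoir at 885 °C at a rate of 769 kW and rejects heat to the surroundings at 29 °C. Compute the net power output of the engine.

T_H = 885 °C → 885 + 273.15 = 1158.15 K.
T_C = 29 °C → 29 + 273.15 = 302.15 K.
Carnot efficiency: η = 1 − T_C/T_H = 1 − 302.15/1158.15 = 0.7391.
W = η·Q_H = 0.7391 × 769 = 568 kW.

Ẇ ≈ 568 kW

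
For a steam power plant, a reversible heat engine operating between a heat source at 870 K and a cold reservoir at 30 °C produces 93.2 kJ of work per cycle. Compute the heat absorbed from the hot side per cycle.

Q_H ≈ 143.0 kJ

T_C = 30 °C → 30 + 273.15 = 303.15 K.
Since the cycle is reversible, η = 1 − T_C/T_H = 1 − 303.15/870.00 = 0.6516.
Q_H = W/η = 93.2/0.6516 = 143.0 kJ.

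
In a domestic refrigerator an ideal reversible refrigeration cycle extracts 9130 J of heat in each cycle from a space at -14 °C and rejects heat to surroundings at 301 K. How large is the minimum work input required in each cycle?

T_C = -14 °C → -14 + 273.15 = 259.15 K.
For a reversible refrigerator, COP_R = T_C/(T_H − T_C) = 259.15/41.85 = 6.1924.
W = Q_C/COP_R = 9130/6.1924 = 1470 J.

W_in ≈ 1470 J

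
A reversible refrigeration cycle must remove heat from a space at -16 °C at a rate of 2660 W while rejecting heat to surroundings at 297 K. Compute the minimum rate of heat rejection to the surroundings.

T_C = -16 °C → -16 + 273.15 = 257.15 K.
For a reversible cycle Q_H/Q_C = T_H/T_C, so Q_H = Q_C·T_H/T_C = 2660 × 297.00/257.15 = 3070 W.

Q̇_H ≈ 3070 W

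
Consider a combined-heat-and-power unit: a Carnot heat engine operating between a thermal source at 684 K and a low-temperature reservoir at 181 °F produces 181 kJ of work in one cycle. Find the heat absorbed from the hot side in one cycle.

Q_H ≈ 377 kJ

T_C = 181 °F → (181 − 32) × 5/9 = 82.78 °C = 355.93 K.
For a reversible engine, η = 1 − T_C/T_H = 1 − 355.93/684.00 = 0.4796.
Q_H = W/η = 181/0.4796 = 377 kJ.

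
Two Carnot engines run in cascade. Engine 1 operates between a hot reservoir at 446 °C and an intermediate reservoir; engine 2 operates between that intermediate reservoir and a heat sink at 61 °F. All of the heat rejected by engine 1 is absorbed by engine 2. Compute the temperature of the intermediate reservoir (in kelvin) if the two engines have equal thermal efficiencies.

T_m ≈ 456 K

T_H = 446 °C → 446 + 273.15 = 719.15 K.
T_C = 61 °F → (61 − 32) × 5/9 = 16.11 °C = 289.26 K.
Equal efficiencies require 1 − T_m/T_H = 1 − T_C/T_m, i.e. T_m/T_H = T_C/T_m, so T_m = √(T_H·T_C) = √(719.15 × 289.26) = 456 K.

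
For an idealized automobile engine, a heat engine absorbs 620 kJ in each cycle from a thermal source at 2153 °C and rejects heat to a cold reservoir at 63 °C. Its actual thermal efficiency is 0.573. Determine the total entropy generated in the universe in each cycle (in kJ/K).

T_H = 2153 °C → 2153 + 273.15 = 2426.15 K.
T_C = 63 °C → 63 + 273.15 = 336.15 K.
W = η·Q_H = 0.573 × 620 = 355.3 kJ, so Q_C = Q_H − W = 264.7 kJ.
Entropy balance on the reservoirs: −Q_H/T_H = -0.2555 kJ/K, +Q_C/T_C = 0.7876 kJ/K.
ΔS_univ = −Q_H/T_H + Q_C/T_C = 0.5320 kJ/K (> 0, since η = 0.573 < η_Carnot = 0.861).

ΔS_univ ≈ 0.5320 kJ/K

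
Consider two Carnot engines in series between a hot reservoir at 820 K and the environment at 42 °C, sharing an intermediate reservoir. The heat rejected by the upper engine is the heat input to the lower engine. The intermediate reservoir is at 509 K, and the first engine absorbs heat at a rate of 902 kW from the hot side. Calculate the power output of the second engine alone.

T_C = 42 °C → 42 + 273.15 = 315.15 K.
Heat entering the second stage: Q_m = Q_H·(T_m/T_H) = 902 × 509.00/820.00 = 560 kW.
Second-stage efficiency η₂ = 1 − T_C/T_m = 1 − 315.15/509.00 = 0.3808, so W₂ = η₂·Q_m = 213 kW.

Ẇ₂ ≈ 213 kW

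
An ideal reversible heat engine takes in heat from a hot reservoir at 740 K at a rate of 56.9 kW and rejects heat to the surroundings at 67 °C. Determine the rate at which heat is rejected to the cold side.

Q̇_C ≈ 26.2 kW

T_C = 67 °C → 67 + 273.15 = 340.15 K.
For a reversible engine, η = 1 − T_C/T_H = 1 − 340.15/740.00 = 0.5403.
For a reversible cycle Q_C/Q_H = T_C/T_H, so Q_C = 56.9 × 340.15/740.00 = 26.2 kW.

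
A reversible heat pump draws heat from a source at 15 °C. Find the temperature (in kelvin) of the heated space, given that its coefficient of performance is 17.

T_H ≈ 306.2 K

T_C = 15 °C → 15 + 273.15 = 288.15 K.
COP_HP = T_H/(T_H − T_C) ⇒ T_H = T_C·COP_HP/(COP_HP − 1) = 288.15 × 17/(17 − 1) = 306.2 K.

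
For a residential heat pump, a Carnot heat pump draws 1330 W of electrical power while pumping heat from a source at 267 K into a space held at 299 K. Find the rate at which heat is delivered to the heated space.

The Carnot heat-pump COP is COP_HP = T_H/(T_H − T_C) = 299.00/32.00 = 9.3438.
Q_H = COP_HP · W = 9.3438 × 1330 = 12400 W.

Q̇_H ≈ 12400 W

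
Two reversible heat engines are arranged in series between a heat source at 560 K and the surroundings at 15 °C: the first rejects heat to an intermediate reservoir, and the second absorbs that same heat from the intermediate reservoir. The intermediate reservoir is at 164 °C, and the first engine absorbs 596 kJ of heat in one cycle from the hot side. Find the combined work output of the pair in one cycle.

T_C = 15 °C → 15 + 273.15 = 288.15 K.
Two reversible stages in series are equivalent to a single Carnot engine between T_H and T_C, so η_total = 1 − T_C/T_H = 1 − 288.15/560.00 = 0.4854.
W_total = η_total · Q_H = 0.4854 × 596 = 289 kJ.

W_total ≈ 289 kJ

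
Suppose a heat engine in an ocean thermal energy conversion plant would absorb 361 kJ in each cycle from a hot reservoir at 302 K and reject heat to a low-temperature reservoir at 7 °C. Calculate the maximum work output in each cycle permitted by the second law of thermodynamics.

W_max ≈ 26.1 kJ

T_C = 7 °C → 7 + 273.15 = 280.15 K.
No engine can exceed the Carnot limit: η_max = 1 − T_C/T_H = 1 − 280.15/302.00 = 0.0724.
W_max = η_max · Q_H = 0.0724 × 361 = 26.1 kJ.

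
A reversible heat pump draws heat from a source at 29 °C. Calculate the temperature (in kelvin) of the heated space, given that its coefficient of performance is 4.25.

T_H ≈ 395 K

T_C = 29 °C → 29 + 273.15 = 302.15 K.
COP_HP = T_H/(T_H − T_C) ⇒ T_H = T_C·COP_HP/(COP_HP − 1) = 302.15 × 4.25/(4.25 − 1) = 395 K.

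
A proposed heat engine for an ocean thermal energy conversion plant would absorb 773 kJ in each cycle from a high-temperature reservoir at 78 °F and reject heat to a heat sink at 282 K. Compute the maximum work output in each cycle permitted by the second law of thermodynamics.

T_H = 78 °F → (78 − 32) × 5/9 = 25.56 °C = 298.71 K.
The upper bound on efficiency is η_max = 1 − T_C/T_H = 1 − 282.00/298.71 = 0.0559.
W_max = η_max · Q_H = 0.0559 × 773 = 43.2 kJ.

W_max ≈ 43.2 kJ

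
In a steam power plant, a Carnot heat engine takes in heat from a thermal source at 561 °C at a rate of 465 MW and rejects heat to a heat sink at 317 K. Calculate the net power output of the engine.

T_H = 561 °C → 561 + 273.15 = 834.15 K.
Since the cycle is reversible, η = 1 − T_C/T_H = 1 − 317.00/834.15 = 0.6200.
W = η·Q_H = 0.6200 × 465 = 288 MW.

Ẇ ≈ 288 MW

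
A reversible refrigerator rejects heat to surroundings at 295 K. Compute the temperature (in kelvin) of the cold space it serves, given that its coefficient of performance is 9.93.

T_C ≈ 268.0 K

COP_R = T_C/(T_H − T_C) ⇒ T_C = T_H·COP_R/(1 + COP_R) = 295.00 × 9.93/(1 + 9.93) = 268.0 K.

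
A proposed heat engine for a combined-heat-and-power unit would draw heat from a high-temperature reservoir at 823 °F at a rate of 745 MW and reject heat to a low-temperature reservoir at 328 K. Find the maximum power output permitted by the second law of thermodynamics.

T_H = 823 °F → (823 − 32) × 5/9 = 439.44 °C = 712.59 K.
No engine can exceed the Carnot limit: η_max = 1 − T_C/T_H = 1 − 328.00/712.59 = 0.5397.
W_max = η_max · Q_H = 0.5397 × 745 = 402 MW.

Ẇ_max ≈ 402 MW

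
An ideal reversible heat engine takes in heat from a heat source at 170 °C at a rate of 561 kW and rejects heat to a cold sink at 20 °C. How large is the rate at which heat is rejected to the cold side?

T_H = 170 °C → 170 + 273.15 = 443.15 K.
T_C = 20 °C → 20 + 273.15 = 293.15 K.
For a reversible engine, η = 1 − T_C/T_H = 1 − 293.15/443.15 = 0.3385.
For a reversible cycle Q_C/Q_H = T_C/T_H, so Q_C = 561 × 293.15/443.15 = 371.1 kW.

Q̇_C ≈ 371.1 kW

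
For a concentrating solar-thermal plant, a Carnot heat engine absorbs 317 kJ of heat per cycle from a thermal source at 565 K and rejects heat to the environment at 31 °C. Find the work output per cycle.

T_C = 31 °C → 31 + 273.15 = 304.15 K.
Since the cycle is reversible, η = 1 − T_C/T_H = 1 − 304.15/565.00 = 0.4617.
W = η·Q_H = 0.4617 × 317 = 146.4 kJ.

W ≈ 146.4 kJ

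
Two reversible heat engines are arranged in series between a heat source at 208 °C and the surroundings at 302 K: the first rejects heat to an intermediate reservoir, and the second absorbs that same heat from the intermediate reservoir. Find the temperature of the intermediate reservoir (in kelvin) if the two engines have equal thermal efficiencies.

T_H = 208 °C → 208 + 273.15 = 481.15 K.
Equal efficiencies require 1 − T_m/T_H = 1 − T_C/T_m, i.e. T_m/T_H = T_C/T_m, so T_m = √(T_H·T_C) = √(481.15 × 302.00) = 381 K.

T_m ≈ 381 K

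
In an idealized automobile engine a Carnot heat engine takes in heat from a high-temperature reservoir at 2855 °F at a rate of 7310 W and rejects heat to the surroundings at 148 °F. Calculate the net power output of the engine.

Ẇ ≈ 5970 W

T_H = 2855 °F → (2855 − 32) × 5/9 = 1568.33 °C = 1841.48 K.
T_C = 148 °F → (148 − 32) × 5/9 = 64.44 °C = 337.59 K.
Since the cycle is reversible, η = 1 − T_C/T_H = 1 − 337.59/1841.48 = 0.8167.
W = η·Q_H = 0.8167 × 7310 = 5970 W.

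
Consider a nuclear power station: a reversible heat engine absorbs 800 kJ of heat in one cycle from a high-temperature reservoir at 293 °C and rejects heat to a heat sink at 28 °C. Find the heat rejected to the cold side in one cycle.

T_H = 293 °C → 293 + 273.15 = 566.15 K.
T_C = 28 °C → 28 + 273.15 = 301.15 K.
For a reversible engine, η = 1 − T_C/T_H = 1 − 301.15/566.15 = 0.4681.
For a reversible cycle Q_C/Q_H = T_C/T_H, so Q_C = 800 × 301.15/566.15 = 426 kJ.

Q_C ≈ 426 kJ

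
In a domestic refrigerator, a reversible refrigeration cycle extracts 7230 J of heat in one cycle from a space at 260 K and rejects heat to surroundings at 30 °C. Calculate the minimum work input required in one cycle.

T_H = 30 °C → 30 + 273.15 = 303.15 K.
COP_R = T_C/(T_H − T_C) = 260.00/43.15 = 6.0255.
W = Q_C/COP_R = 7230/6.0255 = 1200 J.

W_in ≈ 1200 J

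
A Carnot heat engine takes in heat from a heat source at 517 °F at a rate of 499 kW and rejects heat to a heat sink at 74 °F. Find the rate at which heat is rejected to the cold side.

T_H = 517 °F → (517 − 32) × 5/9 = 269.44 °C = 542.59 K.
T_C = 74 °F → (74 − 32) × 5/9 = 23.33 °C = 296.48 K.
Carnot efficiency: η = 1 − T_C/T_H = 1 − 296.48/542.59 = 0.4536.
For a reversible cycle Q_C/Q_H = T_C/T_H, so Q_C = 499 × 296.48/542.59 = 272.7 kW.

Q̇_C ≈ 272.7 kW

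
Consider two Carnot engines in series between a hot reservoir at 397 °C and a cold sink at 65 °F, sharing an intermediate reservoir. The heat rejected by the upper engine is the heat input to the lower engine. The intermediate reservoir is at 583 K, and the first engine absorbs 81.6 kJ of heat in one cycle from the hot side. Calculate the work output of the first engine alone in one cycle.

W₁ ≈ 10.61 kJ

T_H = 397 °C → 397 + 273.15 = 670.15 K.
T_C = 65 °F → (65 − 32) × 5/9 = 18.33 °C = 291.48 K.
First-stage efficiency η₁ = 1 − T_m/T_H = 1 − 583.00/670.15 = 0.1300.
W₁ = η₁·Q_H = 0.1300 × 81.6 = 10.61 kJ.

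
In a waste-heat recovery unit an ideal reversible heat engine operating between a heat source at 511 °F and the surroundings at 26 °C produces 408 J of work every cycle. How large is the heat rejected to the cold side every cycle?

T_H = 511 °F → (511 − 32) × 5/9 = 266.11 °C = 539.26 K.
T_C = 26 °C → 26 + 273.15 = 299.15 K.
Since the cycle is reversible, η = 1 − T_C/T_H = 1 − 299.15/539.26 = 0.4453.
Since Q_C/Q_H = T_C/T_H and Q_H = W/η, Q_C = W·T_C/(T_H − T_C) = 408 × 299.15/240.11 = 508.3 J.

Q_C ≈ 508.3 J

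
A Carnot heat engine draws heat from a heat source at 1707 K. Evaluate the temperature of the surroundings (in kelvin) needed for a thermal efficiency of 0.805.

From η = 1 − T_C/T_H, T_C = T_H·(1 − η) = 1707.00 × (1 − 0.805) = 332.9 K.

T_C ≈ 332.9 K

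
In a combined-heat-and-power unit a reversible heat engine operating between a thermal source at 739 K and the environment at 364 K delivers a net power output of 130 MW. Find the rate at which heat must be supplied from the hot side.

Q̇_H ≈ 256.2 MW

η_rev = 1 − T_C/T_H = 1 − 364.00/739.00 = 0.5074.
Q_H = W/η = 130/0.5074 = 256.2 MW.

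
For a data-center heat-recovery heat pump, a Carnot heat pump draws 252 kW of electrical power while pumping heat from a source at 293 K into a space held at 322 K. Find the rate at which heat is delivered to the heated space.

For a reversible heat pump, COP_HP = T_H/(T_H − T_C) = 322.00/29.00 = 11.1034.
Q_H = COP_HP · W = 11.1034 × 252 = 2800 kW.

Q̇_H ≈ 2800 kW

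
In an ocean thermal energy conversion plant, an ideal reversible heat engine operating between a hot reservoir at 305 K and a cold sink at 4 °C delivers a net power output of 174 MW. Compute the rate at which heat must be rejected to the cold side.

T_C = 4 °C → 4 + 273.15 = 277.15 K.
η_rev = 1 − T_C/T_H = 1 − 277.15/305.00 = 0.0913.
Since Q_C/Q_H = T_C/T_H and Q_H = W/η, Q_C = W·T_C/(T_H − T_C) = 174 × 277.15/27.85 = 1730 MW.

Q̇_C ≈ 1730 MW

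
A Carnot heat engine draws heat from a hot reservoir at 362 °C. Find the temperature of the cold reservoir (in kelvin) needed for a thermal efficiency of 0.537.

T_C ≈ 294 K

T_H = 362 °C → 362 + 273.15 = 635.15 K.
From η = 1 − T_C/T_H, T_C = T_H·(1 − η) = 635.15 × (1 − 0.537) = 294 K.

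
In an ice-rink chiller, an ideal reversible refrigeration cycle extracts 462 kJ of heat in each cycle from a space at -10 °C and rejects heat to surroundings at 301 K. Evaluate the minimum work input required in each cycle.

W_in ≈ 66.5 kJ

T_C = -10 °C → -10 + 273.15 = 263.15 K.
COP_R = T_C/(T_H − T_C) = 263.15/37.85 = 6.9524.
W = Q_C/COP_R = 462/6.9524 = 66.5 kJ.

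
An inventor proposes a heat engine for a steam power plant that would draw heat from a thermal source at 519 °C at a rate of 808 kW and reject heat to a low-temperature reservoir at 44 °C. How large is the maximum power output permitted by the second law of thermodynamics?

T_H = 519 °C → 519 + 273.15 = 792.15 K.
T_C = 44 °C → 44 + 273.15 = 317.15 K.
The upper bound on efficiency is η_max = 1 − T_C/T_H = 1 − 317.15/792.15 = 0.5996.
W_max = η_max · Q_H = 0.5996 × 808 = 485 kW.

Ẇ_max ≈ 485 kW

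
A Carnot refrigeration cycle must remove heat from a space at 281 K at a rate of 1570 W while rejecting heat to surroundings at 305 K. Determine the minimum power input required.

Carnot COP: COP_R = T_C/(T_H − T_C) = 281.00/24.00 = 11.7083.
W = Q_C/COP_R = 1570/11.7083 = 134.1 W.

Ẇ_in ≈ 134.1 W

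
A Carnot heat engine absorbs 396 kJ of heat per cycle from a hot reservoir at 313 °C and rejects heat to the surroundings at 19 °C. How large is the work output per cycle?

T_H = 313 °C → 313 + 273.15 = 586.15 K.
T_C = 19 °C → 19 + 273.15 = 292.15 K.
The Carnot efficiency is η = 1 − T_C/T_H = 1 − 292.15/586.15 = 0.5016.
W = η·Q_H = 0.5016 × 396 = 199 kJ.

W ≈ 199 kJ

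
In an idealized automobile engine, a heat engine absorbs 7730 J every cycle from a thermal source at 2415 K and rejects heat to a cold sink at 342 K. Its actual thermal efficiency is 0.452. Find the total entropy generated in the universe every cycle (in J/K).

W = η·Q_H = 0.452 × 7730 = 3494 J, so Q_C = Q_H − W = 4236 J.
Entropy balance on the reservoirs: −Q_H/T_H = -3.201 J/K, +Q_C/T_C = 12.39 J/K.
ΔS_univ = −Q_H/T_H + Q_C/T_C = 9.19 J/K (> 0, since η = 0.452 < η_Carnot = 0.858).

ΔS_univ ≈ 9.19 J/K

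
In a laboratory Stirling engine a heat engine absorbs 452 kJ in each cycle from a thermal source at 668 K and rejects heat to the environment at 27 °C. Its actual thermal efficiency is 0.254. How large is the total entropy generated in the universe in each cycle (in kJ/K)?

T_C = 27 °C → 27 + 273.15 = 300.15 K.
W = η·Q_H = 0.254 × 452 = 114.8 kJ, so Q_C = Q_H − W = 337.2 kJ.
The hot reservoir loses entropy Q_H/T_H = 452/668.00 = 0.6766 kJ/K; the cold reservoir gains Q_C/T_C = 337.2/300.15 = 1.123 kJ/K.
ΔS_univ = −Q_H/T_H + Q_C/T_C = 0.4468 kJ/K (> 0, since η = 0.254 < η_Carnot = 0.551).

ΔS_univ ≈ 0.4468 kJ/K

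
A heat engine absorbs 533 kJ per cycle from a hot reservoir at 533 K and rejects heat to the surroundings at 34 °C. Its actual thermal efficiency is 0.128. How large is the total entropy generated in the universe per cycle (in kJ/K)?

T_C = 34 °C → 34 + 273.15 = 307.15 K.
W = η·Q_H = 0.128 × 533 = 68.22 kJ, so Q_C = Q_H − W = 464.8 kJ.
Entropy balance on the reservoirs: −Q_H/T_H = -1.000 kJ/K, +Q_C/T_C = 1.513 kJ/K.
ΔS_univ = −Q_H/T_H + Q_C/T_C = 0.5132 kJ/K (> 0, since η = 0.128 < η_Carnot = 0.424).

ΔS_univ ≈ 0.5132 kJ/K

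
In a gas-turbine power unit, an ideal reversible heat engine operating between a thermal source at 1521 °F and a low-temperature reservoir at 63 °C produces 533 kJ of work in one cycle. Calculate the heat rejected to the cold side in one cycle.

T_H = 1521 °F → (1521 − 32) × 5/9 = 827.22 °C = 1100.37 K.
T_C = 63 °C → 63 + 273.15 = 336.15 K.
η_rev = 1 − T_C/T_H = 1 − 336.15/1100.37 = 0.6945.
Since Q_C/Q_H = T_C/T_H and Q_H = W/η, Q_C = W·T_C/(T_H − T_C) = 533 × 336.15/764.22 = 234 kJ.

Q_C ≈ 234 kJ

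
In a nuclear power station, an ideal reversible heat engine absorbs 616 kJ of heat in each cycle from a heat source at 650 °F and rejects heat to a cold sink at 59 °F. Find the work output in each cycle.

W ≈ 328.1 kJ

T_H = 650 °F → (650 − 32) × 5/9 = 343.33 °C = 616.48 K.
T_C = 59 °F → (59 − 32) × 5/9 = 15.00 °C = 288.15 K.
The Carnot efficiency is η = 1 − T_C/T_H = 1 − 288.15/616.48 = 0.5326.
W = η·Q_H = 0.5326 × 616 = 328.1 kJ.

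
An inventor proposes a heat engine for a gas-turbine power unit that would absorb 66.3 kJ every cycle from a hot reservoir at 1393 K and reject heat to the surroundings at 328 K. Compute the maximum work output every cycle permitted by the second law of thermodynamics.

W_max ≈ 50.69 kJ

The second-law ceiling is the Carnot efficiency, η_max = 1 − T_C/T_H = 1 − 328.00/1393.00 = 0.7645.
W_max = η_max · Q_H = 0.7645 × 66.3 = 50.69 kJ.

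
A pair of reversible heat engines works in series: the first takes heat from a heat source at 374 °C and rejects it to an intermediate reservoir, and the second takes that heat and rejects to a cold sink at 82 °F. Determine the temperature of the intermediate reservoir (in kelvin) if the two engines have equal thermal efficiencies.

T_H = 374 °C → 374 + 273.15 = 647.15 K.
T_C = 82 °F → (82 − 32) × 5/9 = 27.78 °C = 300.93 K.
Equal efficiencies require 1 − T_m/T_H = 1 − T_C/T_m, i.e. T_m/T_H = T_C/T_m, so T_m = √(T_H·T_C) = √(647.15 × 300.93) = 441 K.

T_m ≈ 441 K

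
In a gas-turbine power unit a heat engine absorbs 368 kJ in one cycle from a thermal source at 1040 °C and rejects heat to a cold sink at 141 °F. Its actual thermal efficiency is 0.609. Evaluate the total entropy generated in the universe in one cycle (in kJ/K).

T_H = 1040 °C → 1040 + 273.15 = 1313.15 K.
T_C = 141 °F → (141 − 32) × 5/9 = 60.56 °C = 333.71 K.
W = η·Q_H = 0.609 × 368 = 224.1 kJ, so Q_C = Q_H − W = 143.9 kJ.
Reservoir entropy changes: ΔS_H = −Q_H/T_H = −368/1313.15 = -0.2802 kJ/K and ΔS_C = +Q_C/T_C = 143.9/333.71 = 0.4312 kJ/K.
ΔS_univ = −Q_H/T_H + Q_C/T_C = 0.1509 kJ/K (> 0, since η = 0.609 < η_Carnot = 0.746).

ΔS_univ ≈ 0.1509 kJ/K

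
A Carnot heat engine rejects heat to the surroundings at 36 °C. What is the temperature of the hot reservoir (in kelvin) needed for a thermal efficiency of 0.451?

T_C = 36 °C → 36 + 273.15 = 309.15 K.
From η = 1 − T_C/T_H, solving for T_H gives T_H = T_C/(1 − η) = 309.15/(1 − 0.451) = 563 K.

T_H ≈ 563 K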